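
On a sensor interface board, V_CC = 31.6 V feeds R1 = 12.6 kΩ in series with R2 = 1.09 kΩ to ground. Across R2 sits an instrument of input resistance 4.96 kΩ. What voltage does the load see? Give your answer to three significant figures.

V_out ≈ 2.09 V

R2 ‖ R_L = (1.09 × 4.96)/(1.09 + 4.96) = 0.8936 kΩ.
Now apply the divider: V_out = 31.6 × 0.06623 = 2.093 V.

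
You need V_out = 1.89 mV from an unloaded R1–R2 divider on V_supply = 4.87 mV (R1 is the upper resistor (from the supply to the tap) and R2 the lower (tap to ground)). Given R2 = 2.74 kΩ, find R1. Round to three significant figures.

R1 ≈ 4.32 kΩ

V_out/V_supply = R2/(R1+R2) = 0.3881.
Rearranging, R1 = R2·(1−k)/k = 2.74 × 1.577 = 4.320 kΩ.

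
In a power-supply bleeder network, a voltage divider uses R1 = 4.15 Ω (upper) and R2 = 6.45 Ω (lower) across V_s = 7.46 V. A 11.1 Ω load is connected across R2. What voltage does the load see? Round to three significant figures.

V_out ≈ 3.70 V

First combine the lower leg with the load: R2 ‖ R_L = 4.079 Ω.
Then V_out = V_s · R2'/(R1 + R2') = 7.46 × 4.079/8.229 = 3.698 V.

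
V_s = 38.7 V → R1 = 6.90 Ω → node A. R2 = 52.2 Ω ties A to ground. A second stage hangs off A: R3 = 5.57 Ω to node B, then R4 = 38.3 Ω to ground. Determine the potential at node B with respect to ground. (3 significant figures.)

V_B ≈ 26.2 V

Node A sees R2 in parallel with the series input of stage 2, R3 + R4 = 43.87 Ω.
R2 ‖ (R3+R4) = 23.84 Ω.
First divider: V_A = V_s · 23.84/(6.90 + 23.84) = 30.01 V.
Stage 2 is unloaded, so V_B = V_A · R4/(R3+R4) = 30.01 × 38.3/43.87 = 26.20 V.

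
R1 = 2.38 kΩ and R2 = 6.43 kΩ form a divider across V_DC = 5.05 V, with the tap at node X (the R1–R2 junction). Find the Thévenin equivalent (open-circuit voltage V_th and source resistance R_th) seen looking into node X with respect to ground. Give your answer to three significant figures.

V_th ≈ 3.69 V, R_th ≈ 1.74 kΩ

Open-circuit (no load on X): V_th = V_DC · R2/(R1 + R2) = 5.05 × 6.43/(2.380 + 6.43) = 3.686 V.
Zeroing V_DC shorts the top of R1 to ground, so R_th = R1 ‖ R2 = 1.737 kΩ.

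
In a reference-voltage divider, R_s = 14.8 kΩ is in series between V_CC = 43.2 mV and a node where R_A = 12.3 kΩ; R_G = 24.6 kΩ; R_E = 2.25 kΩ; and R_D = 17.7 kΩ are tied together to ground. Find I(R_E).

Equivalent of the parallel group: R_p = 1.605 kΩ.
Node voltage V_A = V_CC · R_p/(R_s + R_p) = 43.2 × 0.09786 = 4.227 mV.
I(R_E) = V_A / R_E = 4.227/2.25 = 1.879 µA.
(Equivalently: I_total = 2.633 µA, then current-divider fraction G_k/ΣG = 0.7135.)

I ≈ 1.88 µA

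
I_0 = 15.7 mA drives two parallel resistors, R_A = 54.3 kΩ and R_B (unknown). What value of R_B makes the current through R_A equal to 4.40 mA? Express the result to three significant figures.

In a two-way split, I_A/I_0 = R_B/(R_A + R_B).
4.40/15.7 = R_B/(R_A + R_B) → R_B = R_A · (0.2803)/(1 − 0.2803) = 54.3 × 0.3894 = 21.14 kΩ.

R_B ≈ 21.1 kΩ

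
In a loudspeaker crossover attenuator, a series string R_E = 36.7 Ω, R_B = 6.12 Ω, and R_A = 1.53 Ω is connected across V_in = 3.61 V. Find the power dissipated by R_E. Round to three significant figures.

P ≈ 0.243 W

ΣR = 44.35 Ω → I = 3.61/44.35 = 0.08140 A.
V(R_E) = I·R = 2.987 V; P = V·I = 2.987 × 0.08140 = 0.2432 W.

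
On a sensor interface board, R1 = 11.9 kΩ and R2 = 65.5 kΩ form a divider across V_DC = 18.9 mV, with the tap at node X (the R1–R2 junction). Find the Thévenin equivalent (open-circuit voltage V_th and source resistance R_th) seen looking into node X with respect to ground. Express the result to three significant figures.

With X open, the divider is unloaded: V_th = 18.9 × 65.5/77.40 = 15.99 mV.
Looking into X with the source shorted: R_th = R1·R2/(R1+R2) = 11.90 × 65.5/77.40 = 10.07 kΩ.

V_th ≈ 16.0 mV, R_th ≈ 10.1 kΩ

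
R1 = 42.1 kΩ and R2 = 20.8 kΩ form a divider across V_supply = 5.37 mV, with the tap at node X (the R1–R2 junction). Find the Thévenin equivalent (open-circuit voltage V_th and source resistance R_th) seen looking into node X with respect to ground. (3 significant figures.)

Open-circuit (no load on X): V_th = V_supply · R2/(R1 + R2) = 5.37 × 20.8/(42.10 + 20.8) = 1.776 mV.
With V_supply suppressed (replaced by a short), R_th = R1 ‖ R2 = (42.10 × 20.8)/(42.10 + 20.8) = 13.92 kΩ.

V_th ≈ 1.78 mV, R_th ≈ 13.9 kΩ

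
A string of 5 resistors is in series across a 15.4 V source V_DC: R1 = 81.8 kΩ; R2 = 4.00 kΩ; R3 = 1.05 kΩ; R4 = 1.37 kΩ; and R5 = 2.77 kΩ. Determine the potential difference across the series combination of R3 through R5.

V ≈ 0.878 V

Series total: ΣR = 81.8 + 4.00 + 1.05 + 1.37 + 2.77 = 90.99 kΩ.
R_{R3..R5} = 1.05 + 1.37 + 2.77 = 5.190 kΩ.
V = V_DC · R/ΣR = 15.4 × 0.05704 = 0.8784 V.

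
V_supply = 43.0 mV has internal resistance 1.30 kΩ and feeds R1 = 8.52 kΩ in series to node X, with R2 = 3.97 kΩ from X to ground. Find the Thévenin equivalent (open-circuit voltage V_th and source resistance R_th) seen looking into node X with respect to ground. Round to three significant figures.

V_th ≈ 12.4 mV, R_th ≈ 2.83 kΩ

R1' = 1.30 + 8.52 = 9.820 kΩ (source resistance + R1).
V_th is the unloaded tap voltage: V_supply · R2/(R1'+R2) = 43.0 × 0.2879 = 12.38 mV.
Zeroing V_supply shorts the top of R1' to ground, so R_th = R1' ‖ R2 = 2.827 kΩ.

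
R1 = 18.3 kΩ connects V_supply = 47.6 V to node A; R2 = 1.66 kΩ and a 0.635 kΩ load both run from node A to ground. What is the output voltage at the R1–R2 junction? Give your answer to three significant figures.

V_out ≈ 1.17 V

R2 ‖ R_L = (1.66 × 0.635)/(1.66 + 0.635) = 0.4593 kΩ.
Now apply the divider: V_out = 47.6 × 0.02448 = 1.165 V.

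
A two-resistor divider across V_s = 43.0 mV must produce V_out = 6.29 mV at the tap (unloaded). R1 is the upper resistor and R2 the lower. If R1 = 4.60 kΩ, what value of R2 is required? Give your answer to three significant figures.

V_out/V_s = R2/(R1+R2) = 0.1463.
So R2 = R1 · V_out/(V_s − V_out) = 4.60 × 6.29/(43.0 − 6.29) = 4.60 × 0.1713 = 0.7882 kΩ.

R2 ≈ 0.788 kΩ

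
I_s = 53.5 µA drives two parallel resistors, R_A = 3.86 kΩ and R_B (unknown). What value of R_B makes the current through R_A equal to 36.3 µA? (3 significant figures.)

Two-branch current divider: I_A = I_s · R_B/(R_A + R_B).
36.3/53.5 = R_B/(R_A + R_B) → R_B = R_A · (0.6785)/(1 − 0.6785) = 3.86 × 2.110 = 8.146 kΩ.

R_B ≈ 8.15 kΩ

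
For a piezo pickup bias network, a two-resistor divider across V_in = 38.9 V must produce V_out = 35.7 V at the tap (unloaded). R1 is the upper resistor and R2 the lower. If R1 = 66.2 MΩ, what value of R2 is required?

V_out/V_in = R2/(R1+R2) = 0.9177.
R2 = R1 · 0.9177/(1 − 0.9177) = 738.5 MΩ.

R2 ≈ 739 MΩ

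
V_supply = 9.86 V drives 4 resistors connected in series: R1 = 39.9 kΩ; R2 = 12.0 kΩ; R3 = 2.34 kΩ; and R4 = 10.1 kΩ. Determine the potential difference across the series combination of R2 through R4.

V ≈ 3.75 V

Series total: ΣR = 39.9 + 12.0 + 2.34 + 10.1 = 64.34 kΩ.
R_{R2..R4} = 12.0 + 2.34 + 10.1 = 24.44 kΩ.
V = V_supply · R/ΣR = 9.86 × 0.3799 = 3.745 V.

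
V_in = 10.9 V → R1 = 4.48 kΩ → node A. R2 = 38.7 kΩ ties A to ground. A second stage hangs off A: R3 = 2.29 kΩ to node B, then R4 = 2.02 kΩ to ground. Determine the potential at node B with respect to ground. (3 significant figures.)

V_B ≈ 2.37 V

The second stage (R3 + R4 = 4.310 kΩ) loads node A in parallel with R2.
R2 ‖ (R3+R4) = 3.878 kΩ.
First divider: V_A = V_in · 3.878/(4.48 + 3.878) = 5.058 V.
V_B = V_A × 0.4687 = 2.370 V.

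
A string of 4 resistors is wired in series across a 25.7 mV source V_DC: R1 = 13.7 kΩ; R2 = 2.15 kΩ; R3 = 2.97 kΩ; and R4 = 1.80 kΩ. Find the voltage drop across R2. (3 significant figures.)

ΣR = 13.7 + 2.15 + 2.97 + 1.80 = 20.62 kΩ.
Voltage divider: V = V_DC · (2.150 / 20.62) = 25.7 × 0.1043 = 2.680 mV.

V ≈ 2.68 mV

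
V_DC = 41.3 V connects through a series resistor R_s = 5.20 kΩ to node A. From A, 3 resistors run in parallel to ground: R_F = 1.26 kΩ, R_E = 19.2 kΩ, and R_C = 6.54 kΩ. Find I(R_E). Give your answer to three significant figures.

I ≈ 0.347 mA

Equivalent of the parallel group: R_p = 1.001 kΩ.
V_A = 41.3 × 1.001/6.201 = 6.669 V.
Branch current I = V_A/R_E = 6.669/19.2 = 0.3473 mA.
(Equivalently: I_total = 6.660 mA, then current-divider fraction G_k/ΣG = 0.05215.)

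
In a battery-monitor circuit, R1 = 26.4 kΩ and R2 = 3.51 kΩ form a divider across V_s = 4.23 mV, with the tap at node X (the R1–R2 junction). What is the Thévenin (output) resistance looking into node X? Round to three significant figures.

Looking into X with the source shorted: R_th = R1·R2/(R1+R2) = 26.40 × 3.51/29.91 = 3.098 kΩ.

R_th ≈ 3.10 kΩ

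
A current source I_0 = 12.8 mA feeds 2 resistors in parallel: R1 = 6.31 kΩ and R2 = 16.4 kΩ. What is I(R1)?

For two parallel branches, I_k = I_0 · (other R)/(sum of R).
So I = 12.8 × 16.4/22.71 = 9.244 mA.

I ≈ 9.24 mA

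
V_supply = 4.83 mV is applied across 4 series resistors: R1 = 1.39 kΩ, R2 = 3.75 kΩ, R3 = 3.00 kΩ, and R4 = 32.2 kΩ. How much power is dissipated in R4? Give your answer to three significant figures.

Series current I = V_supply/ΣR = 4.83/40.34 = 0.1197 µA.
V(R4) = I·R = 3.855 mV; P = V·I = 3.855 × 0.1197 = 0.4616 nW.

P ≈ 0.462 nW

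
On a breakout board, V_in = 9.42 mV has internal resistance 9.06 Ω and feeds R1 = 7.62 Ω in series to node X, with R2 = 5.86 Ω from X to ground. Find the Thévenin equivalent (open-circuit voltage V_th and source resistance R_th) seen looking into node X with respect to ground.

V_th ≈ 2.45 mV, R_th ≈ 4.34 Ω

R1' = 9.06 + 7.62 = 16.68 Ω (source resistance + R1).
Open-circuit (no load on X): V_th = V_in · R2/(R1' + R2) = 9.42 × 5.86/(16.68 + 5.86) = 2.449 mV.
With V_in suppressed (replaced by a short), R_th = R1' ‖ R2 = (16.68 × 5.86)/(16.68 + 5.86) = 4.337 Ω.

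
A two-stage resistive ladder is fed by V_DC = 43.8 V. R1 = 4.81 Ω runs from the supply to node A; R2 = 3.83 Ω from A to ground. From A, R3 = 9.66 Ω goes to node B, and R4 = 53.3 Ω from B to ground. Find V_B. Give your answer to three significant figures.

V_B ≈ 15.9 V

Looking into the second stage from A: R3 + R4 = 62.96 Ω appears in parallel with R2.
R2 ‖ (R3+R4) = 3.610 Ω.
V_A = 43.8 × 3.610/(4.81 + 3.610) = 18.78 V.
Stage 2 is unloaded, so V_B = V_A · R4/(R3+R4) = 18.78 × 53.3/62.96 = 15.90 V.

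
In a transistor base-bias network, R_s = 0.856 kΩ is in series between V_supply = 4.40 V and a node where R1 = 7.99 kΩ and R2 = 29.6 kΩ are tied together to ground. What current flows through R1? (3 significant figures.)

I ≈ 0.485 mA

Equivalent of the parallel group: R_p = 6.292 kΩ.
V_A = 4.40 × 6.292/7.148 = 3.873 V.
Branch current I = V_A/R1 = 3.873/7.99 = 0.4847 mA.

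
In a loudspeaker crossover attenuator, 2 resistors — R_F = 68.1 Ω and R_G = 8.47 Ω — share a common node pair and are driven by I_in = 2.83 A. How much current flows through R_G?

I ≈ 2.52 A

With just two branches, the current splits inversely with resistance.
So I = 2.83 × 68.1/76.57 = 2.517 A.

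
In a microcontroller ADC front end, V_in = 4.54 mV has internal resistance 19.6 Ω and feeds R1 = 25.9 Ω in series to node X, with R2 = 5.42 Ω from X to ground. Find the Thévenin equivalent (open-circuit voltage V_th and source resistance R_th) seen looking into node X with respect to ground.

R1' = 19.6 + 25.9 = 45.50 Ω (source resistance + R1).
V_th is the unloaded tap voltage: V_in · R2/(R1'+R2) = 4.54 × 0.1064 = 0.4832 mV.
With V_in suppressed (replaced by a short), R_th = R1' ‖ R2 = (45.50 × 5.42)/(45.50 + 5.42) = 4.843 Ω.

V_th ≈ 0.483 mV, R_th ≈ 4.84 Ω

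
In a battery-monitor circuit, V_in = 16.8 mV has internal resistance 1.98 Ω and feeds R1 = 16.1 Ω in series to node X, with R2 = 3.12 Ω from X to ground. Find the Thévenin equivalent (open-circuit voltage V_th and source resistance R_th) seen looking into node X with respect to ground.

V_th ≈ 2.47 mV, R_th ≈ 2.66 Ω

R1' = 1.98 + 16.1 = 18.08 Ω (source resistance + R1).
With X open, the divider is unloaded: V_th = 16.8 × 3.12/21.20 = 2.472 mV.
Looking into X with the source shorted: R_th = R1'·R2/(R1'+R2) = 18.08 × 3.12/21.20 = 2.661 Ω.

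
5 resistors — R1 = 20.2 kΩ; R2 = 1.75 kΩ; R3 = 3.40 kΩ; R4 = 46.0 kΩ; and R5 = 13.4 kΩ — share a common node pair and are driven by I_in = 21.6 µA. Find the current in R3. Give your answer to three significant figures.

I ≈ 6.28 µA

ΣG = 1/20.2 + 1/1.75 + 1/3.40 + 1/46.0 + 1/13.4 = 1.011.
By the current-divider rule, I = I_in · G_k/ΣG = 21.6 × 0.2908 = 6.281 µA.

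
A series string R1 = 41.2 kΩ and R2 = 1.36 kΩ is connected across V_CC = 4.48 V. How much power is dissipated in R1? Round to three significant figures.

P ≈ 0.457 mW

The common current is I = 4.48/42.56 = 0.1053 mA.
P = I²R = 0.01108 × 41.2 = 0.4565 mW.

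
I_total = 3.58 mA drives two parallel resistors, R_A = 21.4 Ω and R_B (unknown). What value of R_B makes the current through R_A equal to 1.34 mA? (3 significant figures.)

R_B ≈ 12.8 Ω

In a two-way split, I_A/I_total = R_B/(R_A + R_B).
With f = 0.3743, R_B = R_A · f/(1−f) = 21.4 × 0.5982 = 12.80 Ω.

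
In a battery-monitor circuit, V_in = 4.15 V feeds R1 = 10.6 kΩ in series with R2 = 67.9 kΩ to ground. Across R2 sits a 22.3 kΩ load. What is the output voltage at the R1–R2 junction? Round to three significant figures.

V_out ≈ 2.54 V

First combine the lower leg with the load: R2 ‖ R_L = 16.79 kΩ.
Now apply the divider: V_out = 4.15 × 0.6130 = 2.544 V.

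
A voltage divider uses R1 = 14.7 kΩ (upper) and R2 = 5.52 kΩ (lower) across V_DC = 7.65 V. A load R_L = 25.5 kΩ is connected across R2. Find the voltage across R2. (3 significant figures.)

The load sits in parallel with R2, giving an effective lower resistance R2' = R2·R_L/(R2+R_L) = 4.538 kΩ.
Voltage divider with the loaded lower leg: V_out = 7.65 × 4.538/(14.7 + 4.538) = 7.65 × 0.2359 = 1.804 V.
(Unloaded it would be 2.09 V; the load pulls it down.)

V_out ≈ 1.80 V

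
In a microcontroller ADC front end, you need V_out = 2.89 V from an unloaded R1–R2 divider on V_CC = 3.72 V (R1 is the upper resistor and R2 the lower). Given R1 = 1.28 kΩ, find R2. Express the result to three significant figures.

Required fraction k = V_out/V_CC = 0.7769.
R2 = R1 · 0.7769/(1 − 0.7769) = 4.457 kΩ.

R2 ≈ 4.46 kΩ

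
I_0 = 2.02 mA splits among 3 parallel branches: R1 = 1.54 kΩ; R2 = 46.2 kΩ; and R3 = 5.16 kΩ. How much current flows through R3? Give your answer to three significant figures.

Conductances: ΣG = 1/1.54 + 1/46.2 + 1/5.16 = 0.8648 (1/kΩ).
By the current-divider rule, I = I_0 · G_k/ΣG = 2.02 × 0.2241 = 0.4527 mA.

I ≈ 0.453 mA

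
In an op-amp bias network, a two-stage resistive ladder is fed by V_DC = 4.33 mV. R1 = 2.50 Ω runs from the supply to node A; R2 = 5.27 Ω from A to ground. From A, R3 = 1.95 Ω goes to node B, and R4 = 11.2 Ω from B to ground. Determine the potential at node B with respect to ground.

The second stage (R3 + R4 = 13.15 Ω) loads node A in parallel with R2.
Effective lower resistance at A: R2 ‖ 13.15 = 3.762 Ω.
First divider: V_A = V_DC · 3.762/(2.50 + 3.762) = 2.601 mV.
V_B = V_A × 0.8517 = 2.216 mV.

V_B ≈ 2.22 mV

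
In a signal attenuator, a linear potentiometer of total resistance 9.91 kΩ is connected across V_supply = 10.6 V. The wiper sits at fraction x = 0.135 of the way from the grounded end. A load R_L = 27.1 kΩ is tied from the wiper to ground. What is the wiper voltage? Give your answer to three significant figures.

V_out ≈ 1.37 V

Lower segment x·R_p = 1.338 kΩ; upper segment (1−x)·R_p = 8.572 kΩ.
(x·R_p) ‖ R_L = 1.275 kΩ.
V_out = 10.6 × 1.275/(8.572 + 1.275) = 1.372 V.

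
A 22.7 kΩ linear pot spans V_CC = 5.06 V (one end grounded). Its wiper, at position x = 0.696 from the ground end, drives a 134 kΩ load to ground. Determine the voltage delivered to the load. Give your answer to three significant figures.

V_out ≈ 3.40 V

The pot divides into 6.901 kΩ above the wiper and 15.80 kΩ below.
Lower segment in parallel with the load: 15.80 ‖ 134 = 14.13 kΩ.
Then V_out = V_CC · 14.13/(6.901 + 14.13) = 3.400 V.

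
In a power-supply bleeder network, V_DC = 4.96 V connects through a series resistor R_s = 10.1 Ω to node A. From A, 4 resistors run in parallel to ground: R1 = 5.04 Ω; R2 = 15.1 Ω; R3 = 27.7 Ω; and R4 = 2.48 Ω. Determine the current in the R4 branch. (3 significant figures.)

I ≈ 0.247 A

Combine the parallel branches: R_p = (1/5.04 + 1/15.1 + 1/27.7 + 1/2.48)⁻¹ = 1.421 Ω.
V_A by voltage divider: V_A = 4.96 × 1.421/(10.1 + 1.421) = 0.6116 V.
I(R4) = V_A / R4 = 0.6116/2.48 = 0.2466 A.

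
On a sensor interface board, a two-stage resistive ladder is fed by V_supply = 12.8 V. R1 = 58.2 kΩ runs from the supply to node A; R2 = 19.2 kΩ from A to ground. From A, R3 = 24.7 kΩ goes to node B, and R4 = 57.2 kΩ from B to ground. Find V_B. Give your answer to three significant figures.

Looking into the second stage from A: R3 + R4 = 81.90 kΩ appears in parallel with R2.
R2 ‖ (R3+R4) = 15.55 kΩ.
So V_A = 12.8 × 0.2109 = 2.699 V.
V_B = V_A × 0.6984 = 1.885 V.

V_B ≈ 1.89 V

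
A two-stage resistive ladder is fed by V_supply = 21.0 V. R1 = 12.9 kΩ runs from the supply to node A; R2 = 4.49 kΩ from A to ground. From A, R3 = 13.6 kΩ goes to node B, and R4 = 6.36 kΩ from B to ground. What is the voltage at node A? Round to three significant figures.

Looking into the second stage from A: R3 + R4 = 19.96 kΩ appears in parallel with R2.
Effective lower resistance at A: R2 ‖ 19.96 = 3.665 kΩ.
First divider: V_A = V_supply · 3.665/(12.9 + 3.665) = 4.647 V.

V_A ≈ 4.65 V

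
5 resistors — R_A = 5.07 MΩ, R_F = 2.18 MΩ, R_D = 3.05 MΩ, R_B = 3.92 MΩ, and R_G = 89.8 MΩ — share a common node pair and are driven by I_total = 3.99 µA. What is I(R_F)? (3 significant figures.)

ΣG = 1/5.07 + 1/2.18 + 1/3.05 + 1/3.92 + 1/89.8 = 1.250.
By the current-divider rule, I = I_total · G_k/ΣG = 3.99 × 0.3670 = 1.464 µA.

I ≈ 1.46 µA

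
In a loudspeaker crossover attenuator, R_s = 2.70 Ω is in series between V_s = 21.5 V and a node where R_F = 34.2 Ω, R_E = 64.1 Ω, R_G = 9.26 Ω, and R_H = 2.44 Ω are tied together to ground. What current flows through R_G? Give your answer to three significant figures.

Combine the parallel branches: R_p = (1/34.2 + 1/64.1 + 1/9.26 + 1/2.44)⁻¹ = 1.777 Ω.
V_A = 21.5 × 1.777/4.477 = 8.534 V.
Branch current I = V_A/R_G = 8.534/9.26 = 0.9216 A.

I ≈ 0.922 A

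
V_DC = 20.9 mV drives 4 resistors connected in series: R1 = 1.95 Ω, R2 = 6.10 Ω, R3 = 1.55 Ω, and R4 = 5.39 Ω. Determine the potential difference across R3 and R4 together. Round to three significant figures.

V ≈ 9.68 mV

ΣR = 1.95 + 6.10 + 1.55 + 5.39 = 14.99 Ω.
R_{R3..R4} = 1.55 + 5.39 = 6.940 Ω.
Voltage divider: V = V_DC · (6.940 / 14.99) = 20.9 × 0.4630 = 9.676 mV.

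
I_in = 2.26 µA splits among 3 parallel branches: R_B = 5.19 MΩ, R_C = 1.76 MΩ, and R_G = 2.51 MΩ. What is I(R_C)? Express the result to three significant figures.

Conductances: ΣG = 1/5.19 + 1/1.76 + 1/2.51 = 1.159 (1/MΩ).
Current divider: I(R_C) = I_in · G_k/ΣG = 2.26 × (0.5682/1.159) = 2.26 × 0.4901 = 1.108 µA.

I ≈ 1.11 µA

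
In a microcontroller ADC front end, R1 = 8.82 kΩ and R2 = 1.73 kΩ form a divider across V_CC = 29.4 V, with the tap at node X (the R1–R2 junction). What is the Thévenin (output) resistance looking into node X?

With V_CC suppressed (replaced by a short), R_th = R1 ‖ R2 = (8.820 × 1.73)/(8.820 + 1.73) = 1.446 kΩ.

R_th ≈ 1.45 kΩ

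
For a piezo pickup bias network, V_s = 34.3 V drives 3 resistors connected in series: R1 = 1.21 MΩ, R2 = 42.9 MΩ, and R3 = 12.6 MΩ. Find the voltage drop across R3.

V ≈ 7.62 V

ΣR = 1.21 + 42.9 + 12.6 = 56.71 MΩ.
By the voltage-divider rule, V = 34.3 × 12.60/56.71 = 7.621 V.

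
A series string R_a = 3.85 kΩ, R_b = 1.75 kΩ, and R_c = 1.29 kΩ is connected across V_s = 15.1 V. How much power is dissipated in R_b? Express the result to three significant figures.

The common current is I = 15.1/6.890 = 2.192 mA.
V(R_b) = I·R = 3.835 V; P = V·I = 3.835 × 2.192 = 8.405 mW.

P ≈ 8.41 mW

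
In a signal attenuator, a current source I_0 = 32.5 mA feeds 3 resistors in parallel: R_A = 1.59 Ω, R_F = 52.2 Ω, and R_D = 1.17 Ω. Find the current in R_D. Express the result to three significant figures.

I ≈ 18.5 mA

ΣG = 1/1.59 + 1/52.2 + 1/1.17 = 1.503.
R_D takes the fraction G_k/ΣG = 0.8547/1.503 = 0.5687, so I = 32.5 × 0.5687 = 18.48 mA.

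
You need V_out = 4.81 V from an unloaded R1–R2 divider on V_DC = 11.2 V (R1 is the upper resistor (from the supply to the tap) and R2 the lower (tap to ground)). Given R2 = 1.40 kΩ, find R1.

Required fraction k = V_out/V_DC = 0.4295.
So R1 = R2 · (V_DC/V_out − 1) = 1.40 × (11.2/4.81 − 1) = 1.40 × 1.328 = 1.860 kΩ.

R1 ≈ 1.86 kΩ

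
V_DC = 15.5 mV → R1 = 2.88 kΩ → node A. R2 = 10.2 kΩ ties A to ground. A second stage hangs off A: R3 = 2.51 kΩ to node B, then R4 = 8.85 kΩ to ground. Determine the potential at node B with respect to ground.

V_B ≈ 7.86 mV

Node A sees R2 in parallel with the series input of stage 2, R3 + R4 = 11.36 kΩ.
R2 ‖ (R3+R4) = 5.374 kΩ.
So V_A = 15.5 × 0.6511 = 10.09 mV.
Stage 2 is unloaded, so V_B = V_A · R4/(R3+R4) = 10.09 × 8.85/11.36 = 7.862 mV.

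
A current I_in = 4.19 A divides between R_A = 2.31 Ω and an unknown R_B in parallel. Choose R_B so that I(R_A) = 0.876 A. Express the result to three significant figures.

R_B ≈ 0.611 Ω

The fraction through R_A equals R_B/(R_A+R_B).
With f = 0.2091, R_B = R_A · f/(1−f) = 2.31 × 0.2643 = 0.6106 Ω.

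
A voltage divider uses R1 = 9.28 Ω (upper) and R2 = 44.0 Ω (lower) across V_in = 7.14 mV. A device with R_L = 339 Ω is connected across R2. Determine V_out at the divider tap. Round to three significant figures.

The load sits in parallel with R2, giving an effective lower resistance R2' = R2·R_L/(R2+R_L) = 38.95 Ω.
Voltage divider with the loaded lower leg: V_out = 7.14 × 38.95/(9.28 + 38.95) = 7.14 × 0.8076 = 5.766 mV.

V_out ≈ 5.77 mV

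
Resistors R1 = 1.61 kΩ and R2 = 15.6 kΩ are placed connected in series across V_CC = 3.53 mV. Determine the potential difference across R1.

ΣR = 1.61 + 15.6 = 17.21 kΩ.
By the voltage-divider rule, V = 3.53 × 1.610/17.21 = 0.3302 mV.

V ≈ 0.330 mV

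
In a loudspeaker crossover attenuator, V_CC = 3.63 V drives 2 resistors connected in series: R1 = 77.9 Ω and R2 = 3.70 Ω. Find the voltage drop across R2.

V ≈ 0.165 V

Total series resistance ΣR = 77.9 + 3.70 = 81.60 Ω.
V = V_CC · R/ΣR = 3.63 × 0.04534 = 0.1646 V.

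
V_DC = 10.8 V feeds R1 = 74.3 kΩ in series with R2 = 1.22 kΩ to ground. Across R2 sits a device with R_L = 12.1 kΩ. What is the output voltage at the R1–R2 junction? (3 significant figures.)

V_out ≈ 0.159 V

First combine the lower leg with the load: R2 ‖ R_L = 1.108 kΩ.
Now apply the divider: V_out = 10.8 × 0.01470 = 0.1587 V.
(Unloaded it would be 0.174 V; the load pulls it down.)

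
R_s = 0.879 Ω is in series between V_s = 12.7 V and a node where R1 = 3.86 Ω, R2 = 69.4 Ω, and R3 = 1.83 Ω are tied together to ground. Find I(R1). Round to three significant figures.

Parallel bank: R_p = 1/(1/3.86 + 1/69.4 + 1/1.83) = 1.220 Ω.
Node voltage V_A = V_s · R_p/(R_s + R_p) = 12.7 × 0.5812 = 7.381 V.
I(R1) = V_A / R1 = 7.381/3.86 = 1.912 A.

I ≈ 1.91 A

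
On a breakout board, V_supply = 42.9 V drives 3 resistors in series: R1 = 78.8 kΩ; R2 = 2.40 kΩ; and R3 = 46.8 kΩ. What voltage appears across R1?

V ≈ 26.4 V

Total series resistance ΣR = 78.8 + 2.40 + 46.8 = 128.0 kΩ.
V = V_supply · R/ΣR = 42.9 × 0.6156 = 26.41 V.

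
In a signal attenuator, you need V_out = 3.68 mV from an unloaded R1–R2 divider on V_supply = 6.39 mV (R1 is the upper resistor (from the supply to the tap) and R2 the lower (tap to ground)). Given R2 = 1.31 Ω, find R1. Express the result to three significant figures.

The divider ratio is R2/(R1+R2) = 3.68/6.39 = 0.5759.
R1 = R2·(1/k − 1) = 1.31 × 0.7364 = 0.9647 Ω.

R1 ≈ 0.965 Ω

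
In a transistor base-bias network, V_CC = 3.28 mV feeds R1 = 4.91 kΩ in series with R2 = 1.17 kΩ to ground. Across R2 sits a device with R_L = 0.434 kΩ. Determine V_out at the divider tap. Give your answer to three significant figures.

R2 ‖ R_L = (1.17 × 0.434)/(1.17 + 0.434) = 0.3166 kΩ.
Voltage divider with the loaded lower leg: V_out = 3.28 × 0.3166/(4.91 + 0.3166) = 3.28 × 0.06057 = 0.1987 mV.
(Unloaded it would be 0.631 mV; the load pulls it down.)

V_out ≈ 0.199 mV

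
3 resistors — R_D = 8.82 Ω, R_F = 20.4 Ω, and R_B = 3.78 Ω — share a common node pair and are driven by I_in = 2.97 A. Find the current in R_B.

I ≈ 1.84 A

Conductances: ΣG = 1/8.82 + 1/20.4 + 1/3.78 = 0.4269 (1/Ω).
Current divider: I(R_B) = I_in · G_k/ΣG = 2.97 × (0.2646/0.4269) = 2.97 × 0.6196 = 1.840 A.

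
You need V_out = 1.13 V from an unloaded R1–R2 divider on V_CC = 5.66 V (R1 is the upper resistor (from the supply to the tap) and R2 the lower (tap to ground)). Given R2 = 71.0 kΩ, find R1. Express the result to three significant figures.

V_out/V_CC = R2/(R1+R2) = 0.1996.
Rearranging, R1 = R2·(1−k)/k = 71.0 × 4.009 = 284.6 kΩ.

R1 ≈ 285 kΩ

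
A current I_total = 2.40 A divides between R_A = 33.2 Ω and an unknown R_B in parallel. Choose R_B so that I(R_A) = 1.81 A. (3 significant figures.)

R_B ≈ 102 Ω

Two-branch current divider: I_A = I_total · R_B/(R_A + R_B).
With f = 0.7542, R_B = R_A · f/(1−f) = 33.2 × 3.068 = 101.9 Ω.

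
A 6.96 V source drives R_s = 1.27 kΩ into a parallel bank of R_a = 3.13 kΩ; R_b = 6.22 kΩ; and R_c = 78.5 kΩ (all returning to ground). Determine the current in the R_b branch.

Equivalent of the parallel group: R_p = 2.028 kΩ.
V_A = 6.96 × 2.028/3.298 = 4.280 V.
Branch current I = V_A/R_b = 4.280/6.22 = 0.6881 mA.

I ≈ 0.688 mA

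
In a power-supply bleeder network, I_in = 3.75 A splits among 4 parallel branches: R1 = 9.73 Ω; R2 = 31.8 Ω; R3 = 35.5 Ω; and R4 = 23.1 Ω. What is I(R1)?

Conductances: ΣG = 1/9.73 + 1/31.8 + 1/35.5 + 1/23.1 = 0.2057 (1/Ω).
Current divider: I(R1) = I_in · G_k/ΣG = 3.75 × (0.1028/0.2057) = 3.75 × 0.4997 = 1.874 A.

I ≈ 1.87 A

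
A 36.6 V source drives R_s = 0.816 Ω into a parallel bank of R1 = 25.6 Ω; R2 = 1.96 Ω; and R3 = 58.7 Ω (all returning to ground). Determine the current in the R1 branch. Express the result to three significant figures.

Equivalent of the parallel group: R_p = 1.766 Ω.
V_A = 36.6 × 1.766/2.582 = 25.03 V.
Branch current I = V_A/R1 = 25.03/25.6 = 0.9778 A.
(Equivalently: I_total = 14.18 A, then current-divider fraction G_k/ΣG = 0.06898.)

I ≈ 0.978 A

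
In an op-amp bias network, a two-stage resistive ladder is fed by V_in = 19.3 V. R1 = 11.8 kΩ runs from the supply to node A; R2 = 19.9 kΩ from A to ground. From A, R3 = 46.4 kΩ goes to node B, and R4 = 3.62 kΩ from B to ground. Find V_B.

V_B ≈ 0.764 V

Looking into the second stage from A: R3 + R4 = 50.02 kΩ appears in parallel with R2.
R2 ‖ (R3+R4) = 14.24 kΩ.
First divider: V_A = V_in · 14.24/(11.8 + 14.24) = 10.55 V.
Then the unloaded second divider: V_B = V_A × R4/(R3+R4) = 10.55 × 0.07237 = 0.7637 V.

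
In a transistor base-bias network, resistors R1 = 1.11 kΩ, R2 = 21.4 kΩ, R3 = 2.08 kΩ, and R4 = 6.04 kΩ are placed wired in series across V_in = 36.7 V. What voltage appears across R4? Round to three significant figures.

Series total: ΣR = 1.11 + 21.4 + 2.08 + 6.04 = 30.63 kΩ.
V = V_in · R/ΣR = 36.7 × 0.1972 = 7.237 V.

V ≈ 7.24 V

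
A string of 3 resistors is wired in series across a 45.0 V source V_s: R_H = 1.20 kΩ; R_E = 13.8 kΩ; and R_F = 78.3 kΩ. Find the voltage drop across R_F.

V ≈ 37.8 V

Total series resistance ΣR = 1.20 + 13.8 + 78.3 = 93.30 kΩ.
By the voltage-divider rule, V = 45.0 × 78.30/93.30 = 37.77 V.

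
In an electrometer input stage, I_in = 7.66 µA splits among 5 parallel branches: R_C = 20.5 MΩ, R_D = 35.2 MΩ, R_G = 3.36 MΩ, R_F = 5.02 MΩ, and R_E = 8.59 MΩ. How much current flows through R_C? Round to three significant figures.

Conductances: ΣG = 1/20.5 + 1/35.2 + 1/3.36 + 1/5.02 + 1/8.59 = 0.6904 (1/MΩ).
R_C takes the fraction G_k/ΣG = 0.04878/0.6904 = 0.07065, so I = 7.66 × 0.07065 = 0.5412 µA.

I ≈ 0.541 µA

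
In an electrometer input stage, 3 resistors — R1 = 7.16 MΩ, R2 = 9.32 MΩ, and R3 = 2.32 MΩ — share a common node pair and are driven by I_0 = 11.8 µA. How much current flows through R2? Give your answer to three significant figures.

I ≈ 1.87 µA

Total conductance ΣG = 1/7.16 + 1/9.32 + 1/2.32 = 0.6780 (units of 1/MΩ).
R2 takes the fraction G_k/ΣG = 0.1073/0.6780 = 0.1583, so I = 11.8 × 0.1583 = 1.867 µA.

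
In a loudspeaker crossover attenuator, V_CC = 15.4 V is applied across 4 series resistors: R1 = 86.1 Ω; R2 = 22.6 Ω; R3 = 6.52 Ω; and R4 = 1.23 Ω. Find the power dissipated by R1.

P ≈ 1.51 W

ΣR = 116.4 Ω → I = 15.4/116.4 = 0.1322 A.
V(R1) = I·R = 11.39 V; P = V·I = 11.39 × 0.1322 = 1.506 W.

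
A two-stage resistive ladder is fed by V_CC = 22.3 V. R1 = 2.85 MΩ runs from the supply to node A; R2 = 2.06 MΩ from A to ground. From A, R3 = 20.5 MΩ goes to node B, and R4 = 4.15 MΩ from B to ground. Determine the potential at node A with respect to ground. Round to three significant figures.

Node A sees R2 in parallel with the series input of stage 2, R3 + R4 = 24.65 MΩ.
R2 ‖ (R3+R4) = 1.901 MΩ.
So V_A = 22.3 × 0.4001 = 8.923 V.

V_A ≈ 8.92 V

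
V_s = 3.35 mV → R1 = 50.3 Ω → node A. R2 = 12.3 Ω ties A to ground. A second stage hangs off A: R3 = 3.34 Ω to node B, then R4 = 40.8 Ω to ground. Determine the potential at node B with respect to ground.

V_B ≈ 0.497 mV

Looking into the second stage from A: R3 + R4 = 44.14 Ω appears in parallel with R2.
Effective lower resistance at A: R2 ‖ 44.14 = 9.619 Ω.
V_A = 3.35 × 9.619/(50.3 + 9.619) = 0.5378 mV.
Stage 2 is unloaded, so V_B = V_A · R4/(R3+R4) = 0.5378 × 40.8/44.14 = 0.4971 mV.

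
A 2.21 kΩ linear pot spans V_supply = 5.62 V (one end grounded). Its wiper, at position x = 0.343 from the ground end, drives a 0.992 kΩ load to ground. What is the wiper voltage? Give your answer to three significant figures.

The pot divides into 1.452 kΩ above the wiper and 0.7580 kΩ below.
Lower segment in parallel with the load: 0.7580 ‖ 0.992 = 0.4297 kΩ.
V_out = 5.62 × 0.4297/(1.452 + 0.4297) = 1.283 V.

V_out ≈ 1.28 V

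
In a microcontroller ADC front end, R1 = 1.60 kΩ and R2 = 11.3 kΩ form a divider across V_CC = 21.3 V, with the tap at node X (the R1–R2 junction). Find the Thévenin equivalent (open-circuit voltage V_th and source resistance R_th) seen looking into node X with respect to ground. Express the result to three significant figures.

V_th ≈ 18.7 V, R_th ≈ 1.40 kΩ

With X open, the divider is unloaded: V_th = 21.3 × 11.3/12.90 = 18.66 V.
Looking into X with the source shorted: R_th = R1·R2/(R1+R2) = 1.600 × 11.3/12.90 = 1.402 kΩ.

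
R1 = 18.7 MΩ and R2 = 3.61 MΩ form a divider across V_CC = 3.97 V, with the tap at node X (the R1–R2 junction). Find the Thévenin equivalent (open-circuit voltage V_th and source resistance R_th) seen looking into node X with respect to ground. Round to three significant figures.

With X open, the divider is unloaded: V_th = 3.97 × 3.61/22.31 = 0.6424 V.
Looking into X with the source shorted: R_th = R1·R2/(R1+R2) = 18.70 × 3.61/22.31 = 3.026 MΩ.

V_th ≈ 0.642 V, R_th ≈ 3.03 MΩ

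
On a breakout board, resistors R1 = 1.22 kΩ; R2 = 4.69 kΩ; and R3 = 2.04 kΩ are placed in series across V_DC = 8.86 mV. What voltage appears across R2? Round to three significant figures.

V ≈ 5.23 mV

Total series resistance ΣR = 1.22 + 4.69 + 2.04 = 7.950 kΩ.
Voltage divider: V = V_DC · (4.690 / 7.950) = 8.86 × 0.5899 = 5.227 mV.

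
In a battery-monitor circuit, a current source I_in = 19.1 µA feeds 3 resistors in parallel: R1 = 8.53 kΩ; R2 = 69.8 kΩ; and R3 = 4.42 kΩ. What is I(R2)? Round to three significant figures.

Conductances: ΣG = 1/8.53 + 1/69.8 + 1/4.42 = 0.3578 (1/kΩ).
Current divider: I(R2) = I_in · G_k/ΣG = 19.1 × (0.01433/0.3578) = 19.1 × 0.04004 = 0.7648 µA.

I ≈ 0.765 µA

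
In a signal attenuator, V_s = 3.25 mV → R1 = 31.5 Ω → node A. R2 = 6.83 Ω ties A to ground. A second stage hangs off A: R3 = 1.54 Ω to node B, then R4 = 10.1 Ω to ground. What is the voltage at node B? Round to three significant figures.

Looking into the second stage from A: R3 + R4 = 11.64 Ω appears in parallel with R2.
Effective lower resistance at A: R2 ‖ 11.64 = 4.304 Ω.
V_A = 3.25 × 4.304/(31.5 + 4.304) = 0.3907 mV.
Stage 2 is unloaded, so V_B = V_A · R4/(R3+R4) = 0.3907 × 10.1/11.64 = 0.3390 mV.

V_B ≈ 0.339 mV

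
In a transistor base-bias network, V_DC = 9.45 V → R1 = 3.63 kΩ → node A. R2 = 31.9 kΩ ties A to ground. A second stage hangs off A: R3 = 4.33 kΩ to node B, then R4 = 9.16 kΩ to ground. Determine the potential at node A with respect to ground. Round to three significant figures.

V_A ≈ 6.83 V

The second stage (R3 + R4 = 13.49 kΩ) loads node A in parallel with R2.
R2 ‖ (R3+R4) = 9.481 kΩ.
First divider: V_A = V_DC · 9.481/(3.63 + 9.481) = 6.834 V.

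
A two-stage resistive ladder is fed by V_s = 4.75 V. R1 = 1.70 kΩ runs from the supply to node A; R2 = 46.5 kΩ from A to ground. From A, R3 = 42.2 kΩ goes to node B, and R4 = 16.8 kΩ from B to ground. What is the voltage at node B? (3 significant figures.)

Node A sees R2 in parallel with the series input of stage 2, R3 + R4 = 59.00 kΩ.
Effective lower resistance at A: R2 ‖ 59.00 = 26.00 kΩ.
V_A = 4.75 × 26.00/(1.70 + 26.00) = 4.459 V.
Stage 2 is unloaded, so V_B = V_A · R4/(R3+R4) = 4.459 × 16.8/59.00 = 1.270 V.

V_B ≈ 1.27 V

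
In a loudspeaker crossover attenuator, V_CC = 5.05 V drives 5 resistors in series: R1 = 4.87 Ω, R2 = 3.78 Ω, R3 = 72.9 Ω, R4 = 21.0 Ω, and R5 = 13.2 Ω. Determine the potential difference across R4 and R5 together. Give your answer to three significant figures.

Series total: ΣR = 4.87 + 3.78 + 72.9 + 21.0 + 13.2 = 115.8 Ω.
R_{R4..R5} = 21.0 + 13.2 = 34.20 Ω.
Voltage divider: V = V_CC · (34.20 / 115.8) = 5.05 × 0.2955 = 1.492 V.

V ≈ 1.49 V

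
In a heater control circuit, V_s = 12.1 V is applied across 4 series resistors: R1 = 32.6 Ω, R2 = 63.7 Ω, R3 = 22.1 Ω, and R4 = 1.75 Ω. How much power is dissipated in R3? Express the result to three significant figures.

ΣR = 120.2 Ω → I = 12.1/120.2 = 0.1007 A.
P = I²R = 0.01014 × 22.1 = 0.2241 W.

P ≈ 0.224 W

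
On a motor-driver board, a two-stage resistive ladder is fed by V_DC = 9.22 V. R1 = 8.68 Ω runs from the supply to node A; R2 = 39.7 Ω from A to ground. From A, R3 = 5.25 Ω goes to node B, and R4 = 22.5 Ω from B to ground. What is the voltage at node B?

Node A sees R2 in parallel with the series input of stage 2, R3 + R4 = 27.75 Ω.
R2 ‖ (R3+R4) = 16.33 Ω.
First divider: V_A = V_DC · 16.33/(8.68 + 16.33) = 6.021 V.
Then the unloaded second divider: V_B = V_A × R4/(R3+R4) = 6.021 × 0.8108 = 4.881 V.

V_B ≈ 4.88 V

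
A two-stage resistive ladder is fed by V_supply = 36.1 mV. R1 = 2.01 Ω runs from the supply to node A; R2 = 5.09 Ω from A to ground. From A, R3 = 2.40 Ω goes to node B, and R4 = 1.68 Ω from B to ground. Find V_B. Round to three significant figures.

The second stage (R3 + R4 = 4.080 Ω) loads node A in parallel with R2.
R2 ‖ (R3+R4) = 2.265 Ω.
First divider: V_A = V_supply · 2.265/(2.01 + 2.265) = 19.13 mV.
Then the unloaded second divider: V_B = V_A × R4/(R3+R4) = 19.13 × 0.4118 = 7.875 mV.

V_B ≈ 7.88 mV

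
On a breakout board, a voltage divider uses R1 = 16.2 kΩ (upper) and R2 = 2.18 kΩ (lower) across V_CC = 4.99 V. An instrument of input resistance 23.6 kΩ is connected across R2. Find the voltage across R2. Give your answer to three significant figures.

V_out ≈ 0.547 V

First combine the lower leg with the load: R2 ‖ R_L = 1.996 kΩ.
Voltage divider with the loaded lower leg: V_out = 4.99 × 1.996/(16.2 + 1.996) = 4.99 × 0.1097 = 0.5473 V.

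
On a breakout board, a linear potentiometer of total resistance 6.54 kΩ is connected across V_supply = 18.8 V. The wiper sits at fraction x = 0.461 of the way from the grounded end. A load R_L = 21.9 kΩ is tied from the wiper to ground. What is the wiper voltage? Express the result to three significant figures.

V_out ≈ 8.07 V

Split the track: R_lower = x·R_p = 3.015 kΩ, R_upper = (1−x)·R_p = 3.525 kΩ.
Lower segment in parallel with the load: 3.015 ‖ 21.9 = 2.650 kΩ.
Then V_out = V_supply · 2.650/(3.525 + 2.650) = 8.068 V.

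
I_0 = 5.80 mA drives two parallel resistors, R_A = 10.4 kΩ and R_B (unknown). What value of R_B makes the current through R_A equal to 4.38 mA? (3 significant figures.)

R_B ≈ 32.1 kΩ

In a two-way split, I_A/I_0 = R_B/(R_A + R_B).
4.38/5.80 = R_B/(R_A + R_B) → R_B = R_A · (0.7552)/(1 − 0.7552) = 10.4 × 3.085 = 32.08 kΩ.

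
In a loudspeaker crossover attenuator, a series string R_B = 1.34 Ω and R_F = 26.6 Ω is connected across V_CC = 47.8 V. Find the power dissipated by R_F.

P ≈ 77.9 W

The common current is I = 47.8/27.94 = 1.711 A.
P(R_F) = I²·R_F = (1.711)² × 26.6 = 77.85 W.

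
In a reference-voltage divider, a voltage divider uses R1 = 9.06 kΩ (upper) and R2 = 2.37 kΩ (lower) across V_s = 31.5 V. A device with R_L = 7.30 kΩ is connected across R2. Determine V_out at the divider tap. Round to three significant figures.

First combine the lower leg with the load: R2 ‖ R_L = 1.789 kΩ.
Then V_out = V_s · R2'/(R1 + R2') = 31.5 × 1.789/10.85 = 5.195 V.

V_out ≈ 5.19 V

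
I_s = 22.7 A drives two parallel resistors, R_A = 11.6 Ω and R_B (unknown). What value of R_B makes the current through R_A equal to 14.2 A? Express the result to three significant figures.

In a two-way split, I_A/I_s = R_B/(R_A + R_B).
With f = 0.6256, R_B = R_A · f/(1−f) = 11.6 × 1.671 = 19.38 Ω.

R_B ≈ 19.4 Ω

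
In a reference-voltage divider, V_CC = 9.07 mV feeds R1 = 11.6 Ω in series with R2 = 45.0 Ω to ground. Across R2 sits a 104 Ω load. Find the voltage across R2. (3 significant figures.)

The load sits in parallel with R2, giving an effective lower resistance R2' = R2·R_L/(R2+R_L) = 31.41 Ω.
Then V_out = V_CC · R2'/(R1 + R2') = 9.07 × 31.41/43.01 = 6.624 mV.
(Unloaded it would be 7.21 mV; the load pulls it down.)

V_out ≈ 6.62 mV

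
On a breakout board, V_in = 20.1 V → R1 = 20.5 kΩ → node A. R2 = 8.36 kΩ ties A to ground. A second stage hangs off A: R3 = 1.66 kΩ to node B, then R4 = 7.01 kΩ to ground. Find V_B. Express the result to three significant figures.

Looking into the second stage from A: R3 + R4 = 8.670 kΩ appears in parallel with R2.
R2 ‖ (R3+R4) = 4.256 kΩ.
V_A = 20.1 × 4.256/(20.5 + 4.256) = 3.456 V.
Then the unloaded second divider: V_B = V_A × R4/(R3+R4) = 3.456 × 0.8085 = 2.794 V.

V_B ≈ 2.79 V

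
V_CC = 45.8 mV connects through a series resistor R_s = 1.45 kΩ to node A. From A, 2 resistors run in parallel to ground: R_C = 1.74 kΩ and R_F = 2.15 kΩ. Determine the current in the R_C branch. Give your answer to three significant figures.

I ≈ 10.5 µA

Combine the parallel branches: R_p = (1/1.74 + 1/2.15)⁻¹ = 0.9617 kΩ.
V_A by voltage divider: V_A = 45.8 × 0.9617/(1.45 + 0.9617) = 18.26 mV.
Branch current I = V_A/R_C = 18.26/1.74 = 10.50 µA.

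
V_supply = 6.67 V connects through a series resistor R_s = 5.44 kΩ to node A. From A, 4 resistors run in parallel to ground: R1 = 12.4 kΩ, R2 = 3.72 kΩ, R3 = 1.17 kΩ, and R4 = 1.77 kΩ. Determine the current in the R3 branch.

Combine the parallel branches: R_p = (1/12.4 + 1/3.72 + 1/1.17 + 1/1.77)⁻¹ = 0.5652 kΩ.
V_A by voltage divider: V_A = 6.67 × 0.5652/(5.44 + 0.5652) = 0.6278 V.
I(R3) = V_A / R3 = 0.6278/1.17 = 0.5366 mA.
(Equivalently: I_total = 1.111 mA, then current-divider fraction G_k/ΣG = 0.4831.)

I ≈ 0.537 mA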